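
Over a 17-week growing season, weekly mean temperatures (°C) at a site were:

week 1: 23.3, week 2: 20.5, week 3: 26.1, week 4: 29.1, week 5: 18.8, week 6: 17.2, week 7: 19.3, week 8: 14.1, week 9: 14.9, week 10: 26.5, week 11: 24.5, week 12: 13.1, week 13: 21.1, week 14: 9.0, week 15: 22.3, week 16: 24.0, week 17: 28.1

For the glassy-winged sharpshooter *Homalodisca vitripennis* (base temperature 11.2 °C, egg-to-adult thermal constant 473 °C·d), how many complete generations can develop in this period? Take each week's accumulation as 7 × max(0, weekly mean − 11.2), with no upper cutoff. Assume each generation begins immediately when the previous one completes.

2 generations

Weekly DD (7 × max(0, T̄ − 11.2)): 84.7, 65.1, 104.3, 125.3, 53.2, 42.0, 56.7, 20.3, 25.9, 107.1, 93.1, 13.3, 69.3, 0.0, 77.7, 89.6, 118.3.
Season total = 1145.9 DD.
Complete generations = ⌊1145.9 / 473⌋ = 2.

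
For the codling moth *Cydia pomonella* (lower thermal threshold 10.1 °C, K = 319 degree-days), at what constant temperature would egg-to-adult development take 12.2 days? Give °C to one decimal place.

Required daily accumulation = 319 / 12.2 = 26.148 DD/day.
T = T_base + 26.148 = 10.1 + 26.148 = 36.248 ≈ 36.2 °C.

36.2 °C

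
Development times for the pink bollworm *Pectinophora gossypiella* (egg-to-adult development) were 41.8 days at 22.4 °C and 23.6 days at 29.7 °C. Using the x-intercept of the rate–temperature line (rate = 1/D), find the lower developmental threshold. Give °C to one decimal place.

Equal thermal constants: D₁(T₁ − T_b) = D₂(T₂ − T_b).
41.8·(22.4 − T_b) = 23.6·(29.7 − T_b)
T_b = (41.8·22.4 − 23.6·29.7) / (41.8 − 23.6) = 235.40 / 18.2 = 12.934 °C ≈ 12.9 °C.

12.9 °C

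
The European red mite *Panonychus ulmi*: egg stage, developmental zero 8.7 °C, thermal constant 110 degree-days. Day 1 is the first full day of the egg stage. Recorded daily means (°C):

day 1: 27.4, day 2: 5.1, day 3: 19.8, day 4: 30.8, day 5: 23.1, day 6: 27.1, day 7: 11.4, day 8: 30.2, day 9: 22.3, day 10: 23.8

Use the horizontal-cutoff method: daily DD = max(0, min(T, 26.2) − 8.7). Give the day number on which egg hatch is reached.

day 9

Daily DD above 8.7 °C (capped at 17.5): 17.5, 0.0, 11.1, 17.5, 14.4, 17.5, 2.7, 17.5, 13.6, 15.1.
Cumulative: 17.5, 17.5, 28.6, 46.1, 60.5, 78.0, 80.7, 98.2, 111.8, 126.9.
The total first reaches 110 DD on day 9.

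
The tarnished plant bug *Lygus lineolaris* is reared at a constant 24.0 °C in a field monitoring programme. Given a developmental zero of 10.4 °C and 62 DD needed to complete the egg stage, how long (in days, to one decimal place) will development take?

4.6 days

Daily accumulation = 24.0 − 10.4 = 13.6 DD/day.
Duration = 62 / 13.6 = 4.559 ≈ 4.6 days.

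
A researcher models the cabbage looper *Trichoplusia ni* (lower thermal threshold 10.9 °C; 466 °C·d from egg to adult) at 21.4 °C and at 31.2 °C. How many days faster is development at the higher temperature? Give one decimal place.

21.4 days

At 21.4 °C: 466 / (21.4 − 10.9) = 466 / 10.5 = 44.381 d.
At 31.2 °C: 466 / (31.2 − 10.9) = 466 / 20.3 = 22.956 d.
Difference = |44.381 − 22.956| = 21.425 ≈ 21.4 days.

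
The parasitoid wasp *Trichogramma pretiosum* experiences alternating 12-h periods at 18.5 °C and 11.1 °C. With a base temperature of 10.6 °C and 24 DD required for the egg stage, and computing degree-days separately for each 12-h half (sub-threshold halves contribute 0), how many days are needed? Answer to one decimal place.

Day half: max(0, 18.5 − 10.6) × 0.5 = 7.9 × 0.5 = 3.95 DD.
Night half: max(0, 11.1 − 10.6) × 0.5 = 0.5 × 0.5 = 0.25 DD.
Per 24 h: 4.20 DD/day.
Duration = 24 / 4.20 = 5.714 ≈ 5.7 days.

5.7 days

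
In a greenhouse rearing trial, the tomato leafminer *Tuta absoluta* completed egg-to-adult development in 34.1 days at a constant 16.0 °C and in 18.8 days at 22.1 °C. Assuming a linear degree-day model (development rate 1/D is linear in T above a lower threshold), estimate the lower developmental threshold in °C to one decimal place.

8.5 °C

Linear rate model ⇒ the product D·(T − T_b) is constant across temperatures.
34.1·(16.0 − T_b) = 18.8·(22.1 − T_b)
T_b = (34.1·16.0 − 18.8·22.1) / (34.1 − 18.8) = 130.12 / 15.3 = 8.505 °C ≈ 8.5 °C.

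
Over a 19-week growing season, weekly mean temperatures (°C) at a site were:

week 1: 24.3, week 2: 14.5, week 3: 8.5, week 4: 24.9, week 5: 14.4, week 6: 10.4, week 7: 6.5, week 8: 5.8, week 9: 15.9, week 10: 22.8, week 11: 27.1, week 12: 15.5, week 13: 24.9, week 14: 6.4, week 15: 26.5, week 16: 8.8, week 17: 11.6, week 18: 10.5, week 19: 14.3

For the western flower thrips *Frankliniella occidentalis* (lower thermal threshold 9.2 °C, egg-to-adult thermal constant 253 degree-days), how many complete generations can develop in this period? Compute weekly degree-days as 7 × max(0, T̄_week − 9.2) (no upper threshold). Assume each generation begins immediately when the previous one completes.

Weekly DD (7 × max(0, T̄ − 9.2)): 105.7, 37.1, 0.0, 109.9, 36.4, 8.4, 0.0, 0.0, 46.9, 95.2, 125.3, 44.1, 109.9, 0.0, 121.1, 0.0, 16.8, 9.1, 35.7.
Season total = 901.6 DD.
Complete generations = ⌊901.6 / 253⌋ = 3.

3 generations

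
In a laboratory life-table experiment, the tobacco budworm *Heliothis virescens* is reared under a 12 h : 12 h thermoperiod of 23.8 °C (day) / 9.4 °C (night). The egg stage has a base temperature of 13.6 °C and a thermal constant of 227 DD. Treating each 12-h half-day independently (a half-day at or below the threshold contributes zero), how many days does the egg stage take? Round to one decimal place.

Day half: max(0, 23.8 − 13.6) × 0.5 = 10.2 × 0.5 = 5.10 DD.
Night half: max(0, 9.4 − 13.6) × 0.5 = 0.0 × 0.5 = 0.00 DD.
Per 24 h: 5.10 DD/day.
Duration = 227 / 5.10 = 44.510 ≈ 44.5 days.

44.5 days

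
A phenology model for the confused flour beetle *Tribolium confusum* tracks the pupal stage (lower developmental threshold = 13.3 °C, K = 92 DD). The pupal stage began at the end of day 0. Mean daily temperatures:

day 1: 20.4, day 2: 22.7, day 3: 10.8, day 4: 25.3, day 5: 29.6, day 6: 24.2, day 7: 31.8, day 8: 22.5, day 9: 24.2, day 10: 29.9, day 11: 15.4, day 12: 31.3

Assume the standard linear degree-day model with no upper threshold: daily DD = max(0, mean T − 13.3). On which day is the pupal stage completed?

Daily DD above 13.3 °C: 7.1, 9.4, 0.0, 12.0, 16.3, 10.9, 18.5, 9.2, 10.9, 16.6, 2.1, 18.0.
Cumulative: 7.1, 16.5, 16.5, 28.5, 44.8, 55.7, 74.2, 83.4, 94.3, 110.9, 113.0, 131.0.
The total first reaches 92 DD on day 9.

day 9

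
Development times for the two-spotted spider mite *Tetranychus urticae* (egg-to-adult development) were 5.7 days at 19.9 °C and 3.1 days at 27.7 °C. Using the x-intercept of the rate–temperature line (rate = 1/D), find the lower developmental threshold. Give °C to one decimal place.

10.6 °C

Equal thermal constants: D₁(T₁ − T_b) = D₂(T₂ − T_b).
5.7·(19.9 − T_b) = 3.1·(27.7 − T_b)
T_b = (5.7·19.9 − 3.1·27.7) / (5.7 − 3.1) = 27.56 / 2.6 = 10.600 °C ≈ 10.6 °C.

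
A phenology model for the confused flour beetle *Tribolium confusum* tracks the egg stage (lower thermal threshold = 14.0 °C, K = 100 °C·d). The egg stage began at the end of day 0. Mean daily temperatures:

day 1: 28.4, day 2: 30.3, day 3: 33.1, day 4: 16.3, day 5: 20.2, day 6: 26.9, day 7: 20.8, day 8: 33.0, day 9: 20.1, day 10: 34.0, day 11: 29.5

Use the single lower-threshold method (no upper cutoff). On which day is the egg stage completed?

Daily DD above 14.0 °C: 14.4, 16.3, 19.1, 2.3, 6.2, 12.9, 6.8, 19.0, 6.1, 20.0, 15.5.
Cumulative: 14.4, 30.7, 49.8, 52.1, 58.3, 71.2, 78.0, 97.0, 103.1, 123.1, 138.6.
The total first reaches 100 DD on day 9.

day 9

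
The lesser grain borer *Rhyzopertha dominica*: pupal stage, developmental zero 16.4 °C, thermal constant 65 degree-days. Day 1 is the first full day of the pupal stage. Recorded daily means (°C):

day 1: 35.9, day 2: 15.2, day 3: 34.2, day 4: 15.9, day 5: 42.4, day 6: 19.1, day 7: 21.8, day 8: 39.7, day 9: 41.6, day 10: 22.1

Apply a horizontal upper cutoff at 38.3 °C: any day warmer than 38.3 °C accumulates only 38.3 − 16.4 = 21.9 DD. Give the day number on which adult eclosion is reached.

Daily DD above 16.4 °C (capped at 21.9): 19.5, 0.0, 17.8, 0.0, 21.9, 2.7, 5.4, 21.9, 21.9, 5.7.
Cumulative: 19.5, 19.5, 37.3, 37.3, 59.2, 61.9, 67.3, 89.2, 111.1, 116.8.
The total first reaches 65 DD on day 7.

day 7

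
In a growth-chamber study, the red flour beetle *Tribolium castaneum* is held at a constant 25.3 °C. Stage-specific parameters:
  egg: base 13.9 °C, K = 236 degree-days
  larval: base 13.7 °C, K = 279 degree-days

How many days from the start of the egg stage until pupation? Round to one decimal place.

44.8 days

egg: 236 / (25.3 − 13.9) = 236 / 11.4 = 20.702 d.
larval: 279 / (25.3 − 13.7) = 279 / 11.6 = 24.052 d.
Sum = 44.753 ≈ 44.8 days.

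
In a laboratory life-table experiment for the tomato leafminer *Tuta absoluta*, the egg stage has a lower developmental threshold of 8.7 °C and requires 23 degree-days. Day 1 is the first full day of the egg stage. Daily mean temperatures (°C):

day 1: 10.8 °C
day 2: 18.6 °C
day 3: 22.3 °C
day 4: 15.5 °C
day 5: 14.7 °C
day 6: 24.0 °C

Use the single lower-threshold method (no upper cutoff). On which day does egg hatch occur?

Daily DD above 8.7 °C: 2.1, 9.9, 13.6, 6.8, 6.0, 15.3.
Cumulative: 2.1, 12.0, 25.6, 32.4, 38.4, 53.7.
The total first reaches 23 DD on day 3.

day 3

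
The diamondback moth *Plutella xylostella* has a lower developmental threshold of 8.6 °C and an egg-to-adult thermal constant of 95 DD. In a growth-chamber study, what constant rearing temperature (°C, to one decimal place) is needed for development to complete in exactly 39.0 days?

Required daily accumulation = 95 / 39.0 = 2.436 DD/day.
T = T_base + 2.436 = 8.6 + 2.436 = 11.036 ≈ 11.0 °C.

11.0 °C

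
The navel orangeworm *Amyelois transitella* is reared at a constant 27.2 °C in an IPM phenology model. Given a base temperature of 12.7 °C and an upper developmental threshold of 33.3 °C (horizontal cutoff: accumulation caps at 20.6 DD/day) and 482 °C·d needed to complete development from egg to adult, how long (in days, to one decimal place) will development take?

33.2 days

Daily accumulation = 27.2 − 12.7 = 14.5 DD/day.
Duration = 482 / 14.5 = 33.241 ≈ 33.2 days.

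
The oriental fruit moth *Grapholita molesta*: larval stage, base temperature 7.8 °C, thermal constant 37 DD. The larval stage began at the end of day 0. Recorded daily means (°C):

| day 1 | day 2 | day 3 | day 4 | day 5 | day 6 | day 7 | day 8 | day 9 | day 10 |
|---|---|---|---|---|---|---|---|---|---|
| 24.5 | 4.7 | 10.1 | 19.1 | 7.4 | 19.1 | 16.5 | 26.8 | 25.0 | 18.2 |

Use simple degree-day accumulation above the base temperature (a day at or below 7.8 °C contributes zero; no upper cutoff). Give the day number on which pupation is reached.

day 6

Daily DD above 7.8 °C: 16.7, 0.0, 2.3, 11.3, 0.0, 11.3, 8.7, 19.0, 17.2, 10.4.
Cumulative: 16.7, 16.7, 19.0, 30.3, 30.3, 41.6, 50.3, 69.3, 86.5, 96.9.
The total first reaches 37 DD on day 6.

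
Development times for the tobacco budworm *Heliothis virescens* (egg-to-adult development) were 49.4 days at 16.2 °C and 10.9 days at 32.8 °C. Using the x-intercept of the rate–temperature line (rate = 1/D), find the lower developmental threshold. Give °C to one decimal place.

Equal thermal constants: D₁(T₁ − T_b) = D₂(T₂ − T_b).
49.4·(16.2 − T_b) = 10.9·(32.8 − T_b)
T_b = (49.4·16.2 − 10.9·32.8) / (49.4 − 10.9) = 442.76 / 38.5 = 11.500 °C ≈ 11.5 °C.

11.5 °C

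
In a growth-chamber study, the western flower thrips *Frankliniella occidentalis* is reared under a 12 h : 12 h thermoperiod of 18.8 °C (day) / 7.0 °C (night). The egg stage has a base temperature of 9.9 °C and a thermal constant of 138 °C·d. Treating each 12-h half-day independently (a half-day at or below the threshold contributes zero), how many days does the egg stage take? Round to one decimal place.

31.0 days

Day half: max(0, 18.8 − 9.9) × 0.5 = 8.9 × 0.5 = 4.45 DD.
Night half: max(0, 7.0 − 9.9) × 0.5 = 0.0 × 0.5 = 0.00 DD.
Per 24 h: 4.45 DD/day.
Duration = 138 / 4.45 = 31.011 ≈ 31.0 days.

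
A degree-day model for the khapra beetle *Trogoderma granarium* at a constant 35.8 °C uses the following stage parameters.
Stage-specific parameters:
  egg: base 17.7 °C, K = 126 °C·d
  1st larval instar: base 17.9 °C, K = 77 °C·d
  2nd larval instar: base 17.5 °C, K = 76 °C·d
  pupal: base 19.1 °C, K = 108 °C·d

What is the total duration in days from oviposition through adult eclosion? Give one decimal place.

21.9 days

egg: 126 / (35.8 − 17.7) = 126 / 18.1 = 6.961 d.
1st larval instar: 77 / (35.8 − 17.9) = 77 / 17.9 = 4.302 d.
2nd larval instar: 76 / (35.8 − 17.5) = 76 / 18.3 = 4.153 d.
pupal: 108 / (35.8 − 19.1) = 108 / 16.7 = 6.467 d.
Sum = 21.883 ≈ 21.9 days.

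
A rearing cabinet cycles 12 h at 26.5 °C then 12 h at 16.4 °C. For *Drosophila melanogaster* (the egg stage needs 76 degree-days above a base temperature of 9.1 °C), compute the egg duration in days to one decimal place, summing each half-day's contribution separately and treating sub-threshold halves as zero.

6.2 days

Day half: max(0, 26.5 − 9.1) × 0.5 = 17.4 × 0.5 = 8.70 DD.
Night half: max(0, 16.4 − 9.1) × 0.5 = 7.3 × 0.5 = 3.65 DD.
Per 24 h: 12.35 DD/day.
Duration = 76 / 12.35 = 6.154 ≈ 6.2 days.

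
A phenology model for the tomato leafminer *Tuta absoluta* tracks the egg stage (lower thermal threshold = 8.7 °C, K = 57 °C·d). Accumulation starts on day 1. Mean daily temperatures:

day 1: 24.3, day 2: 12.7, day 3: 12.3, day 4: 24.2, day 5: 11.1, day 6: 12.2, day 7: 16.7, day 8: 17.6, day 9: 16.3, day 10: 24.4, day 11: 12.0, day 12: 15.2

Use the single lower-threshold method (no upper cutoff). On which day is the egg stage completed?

Daily DD above 8.7 °C: 15.6, 4.0, 3.6, 15.5, 2.4, 3.5, 8.0, 8.9, 7.6, 15.7, 3.3, 6.5.
Cumulative: 15.6, 19.6, 23.2, 38.7, 41.1, 44.6, 52.6, 61.5, 69.1, 84.8, 88.1, 94.6.
The total first reaches 57 DD on day 8.

day 8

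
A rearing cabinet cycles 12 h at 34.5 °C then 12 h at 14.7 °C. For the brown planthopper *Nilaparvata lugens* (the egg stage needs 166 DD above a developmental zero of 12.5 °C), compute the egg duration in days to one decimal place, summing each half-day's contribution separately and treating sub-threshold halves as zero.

13.7 days

Day half: max(0, 34.5 − 12.5) × 0.5 = 22.0 × 0.5 = 11.00 DD.
Night half: max(0, 14.7 − 12.5) × 0.5 = 2.2 × 0.5 = 1.10 DD.
Per 24 h: 12.10 DD/day.
Duration = 166 / 12.10 = 13.719 ≈ 13.7 days.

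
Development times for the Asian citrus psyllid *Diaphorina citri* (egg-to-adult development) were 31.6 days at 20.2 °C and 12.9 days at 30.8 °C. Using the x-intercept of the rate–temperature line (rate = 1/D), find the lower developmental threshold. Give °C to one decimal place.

Equal thermal constants: D₁(T₁ − T_b) = D₂(T₂ − T_b).
31.6·(20.2 − T_b) = 12.9·(30.8 − T_b)
T_b = (31.6·20.2 − 12.9·30.8) / (31.6 − 12.9) = 241.00 / 18.7 = 12.888 °C ≈ 12.9 °C.

12.9 °C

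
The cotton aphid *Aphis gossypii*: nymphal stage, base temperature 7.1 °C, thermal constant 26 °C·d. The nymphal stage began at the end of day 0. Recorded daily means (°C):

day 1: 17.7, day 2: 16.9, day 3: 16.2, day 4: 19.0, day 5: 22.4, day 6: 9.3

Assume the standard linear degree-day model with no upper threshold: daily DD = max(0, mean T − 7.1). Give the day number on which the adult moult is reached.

day 3

Daily DD above 7.1 °C: 10.6, 9.8, 9.1, 11.9, 15.3, 2.2.
Cumulative: 10.6, 20.4, 29.5, 41.4, 56.7, 58.9.
The total first reaches 26 DD on day 3.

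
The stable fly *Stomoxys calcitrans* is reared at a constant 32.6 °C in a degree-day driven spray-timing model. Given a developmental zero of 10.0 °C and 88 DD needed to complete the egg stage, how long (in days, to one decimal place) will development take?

3.9 days

Daily accumulation = 32.6 − 10.0 = 22.6 DD/day.
Duration = 88 / 22.6 = 3.894 ≈ 3.9 days.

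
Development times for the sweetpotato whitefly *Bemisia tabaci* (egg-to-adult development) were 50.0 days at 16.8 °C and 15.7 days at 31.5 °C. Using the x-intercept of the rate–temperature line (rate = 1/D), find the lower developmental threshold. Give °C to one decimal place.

Equal thermal constants: D₁(T₁ − T_b) = D₂(T₂ − T_b).
50.0·(16.8 − T_b) = 15.7·(31.5 − T_b)
T_b = (50.0·16.8 − 15.7·31.5) / (50.0 − 15.7) = 345.45 / 34.3 = 10.071 °C ≈ 10.1 °C.

10.1 °C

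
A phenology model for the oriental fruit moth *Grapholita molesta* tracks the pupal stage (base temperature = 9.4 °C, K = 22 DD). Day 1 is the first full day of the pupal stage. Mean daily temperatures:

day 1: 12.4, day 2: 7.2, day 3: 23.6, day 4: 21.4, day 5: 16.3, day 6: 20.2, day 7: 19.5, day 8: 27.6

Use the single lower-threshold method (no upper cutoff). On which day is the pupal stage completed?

Daily DD above 9.4 °C: 3.0, 0.0, 14.2, 12.0, 6.9, 10.8, 10.1, 18.2.
Cumulative: 3.0, 3.0, 17.2, 29.2, 36.1, 46.9, 57.0, 75.2.
The total first reaches 22 DD on day 4.

day 4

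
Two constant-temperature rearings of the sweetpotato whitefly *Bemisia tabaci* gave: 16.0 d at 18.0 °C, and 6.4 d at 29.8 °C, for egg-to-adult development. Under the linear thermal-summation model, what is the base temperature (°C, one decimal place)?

Under the model K = D·(T − T_b), so D₁·(T₁ − T_b) = D₂·(T₂ − T_b).
16.0·(18.0 − T_b) = 6.4·(29.8 − T_b)
T_b = (16.0·18.0 − 6.4·29.8) / (16.0 − 6.4) = 97.28 / 9.6 = 10.133 °C ≈ 10.1 °C.

10.1 °C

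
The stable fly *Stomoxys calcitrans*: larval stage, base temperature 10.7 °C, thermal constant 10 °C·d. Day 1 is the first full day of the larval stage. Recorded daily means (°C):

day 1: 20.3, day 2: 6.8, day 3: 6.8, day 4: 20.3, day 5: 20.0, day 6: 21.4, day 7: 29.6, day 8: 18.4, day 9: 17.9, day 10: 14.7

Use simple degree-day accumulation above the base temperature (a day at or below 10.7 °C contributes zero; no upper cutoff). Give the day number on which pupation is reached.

Daily DD above 10.7 °C: 9.6, 0.0, 0.0, 9.6, 9.3, 10.7, 18.9, 7.7, 7.2, 4.0.
Cumulative: 9.6, 9.6, 9.6, 19.2, 28.5, 39.2, 58.1, 65.8, 73.0, 77.0.
The total first reaches 10 DD on day 4.

day 4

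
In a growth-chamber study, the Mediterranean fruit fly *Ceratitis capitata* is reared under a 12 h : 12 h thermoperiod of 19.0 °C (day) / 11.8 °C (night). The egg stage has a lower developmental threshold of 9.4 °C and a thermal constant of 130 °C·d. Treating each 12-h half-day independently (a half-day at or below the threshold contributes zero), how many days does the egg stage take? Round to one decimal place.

Day half: max(0, 19.0 − 9.4) × 0.5 = 9.6 × 0.5 = 4.80 DD.
Night half: max(0, 11.8 − 9.4) × 0.5 = 2.4 × 0.5 = 1.20 DD.
Per 24 h: 6.00 DD/day.
Duration = 130 / 6.00 = 21.667 ≈ 21.7 days.

21.7 days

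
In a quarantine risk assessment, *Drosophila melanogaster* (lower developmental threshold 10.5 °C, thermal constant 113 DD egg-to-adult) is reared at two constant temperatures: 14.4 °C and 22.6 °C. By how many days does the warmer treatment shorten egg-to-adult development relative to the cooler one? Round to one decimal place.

At 14.4 °C: 113 / (14.4 − 10.5) = 113 / 3.9 = 28.974 d.
At 22.6 °C: 113 / (22.6 − 10.5) = 113 / 12.1 = 9.339 d.
Difference = |28.974 − 9.339| = 19.636 ≈ 19.6 days.

19.6 days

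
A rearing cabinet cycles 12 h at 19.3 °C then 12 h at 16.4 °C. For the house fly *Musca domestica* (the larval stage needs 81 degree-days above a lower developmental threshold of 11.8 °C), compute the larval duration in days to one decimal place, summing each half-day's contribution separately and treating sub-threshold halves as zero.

Day half: max(0, 19.3 − 11.8) × 0.5 = 7.5 × 0.5 = 3.75 DD.
Night half: max(0, 16.4 − 11.8) × 0.5 = 4.6 × 0.5 = 2.30 DD.
Per 24 h: 6.05 DD/day.
Duration = 81 / 6.05 = 13.388 ≈ 13.4 days.

13.4 days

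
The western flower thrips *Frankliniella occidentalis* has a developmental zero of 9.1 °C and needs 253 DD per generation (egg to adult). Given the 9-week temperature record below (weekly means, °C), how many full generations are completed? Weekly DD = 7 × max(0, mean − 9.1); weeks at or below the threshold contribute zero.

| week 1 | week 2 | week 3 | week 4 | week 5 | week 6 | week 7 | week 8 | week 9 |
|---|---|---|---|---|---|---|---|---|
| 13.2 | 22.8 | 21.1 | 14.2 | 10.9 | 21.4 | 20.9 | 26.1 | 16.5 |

Weekly DD (7 × max(0, T̄ − 9.1)): 28.7, 95.9, 84.0, 35.7, 12.6, 86.1, 82.6, 119.0, 51.8.
Season total = 596.4 DD.
Complete generations = ⌊596.4 / 253⌋ = 2.

2 generations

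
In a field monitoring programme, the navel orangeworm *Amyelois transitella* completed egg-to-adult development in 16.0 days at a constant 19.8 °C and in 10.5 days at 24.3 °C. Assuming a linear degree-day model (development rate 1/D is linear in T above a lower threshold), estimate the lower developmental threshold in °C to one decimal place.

11.2 °C

Under the model K = D·(T − T_b), so D₁·(T₁ − T_b) = D₂·(T₂ − T_b).
16.0·(19.8 − T_b) = 10.5·(24.3 − T_b)
T_b = (16.0·19.8 − 10.5·24.3) / (16.0 − 10.5) = 61.65 / 5.5 = 11.209 °C ≈ 11.2 °C.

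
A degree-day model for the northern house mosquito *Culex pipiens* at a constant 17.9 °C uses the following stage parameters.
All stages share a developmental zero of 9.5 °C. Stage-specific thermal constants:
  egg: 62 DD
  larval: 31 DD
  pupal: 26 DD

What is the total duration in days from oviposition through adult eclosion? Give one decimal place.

Daily accumulation at 17.9 °C = 17.9 − 9.5 = 8.4 DD/day.
Total K = 62 + 31 + 26 = 119 DD.
Total duration = 119 / 8.4 = 14.167 ≈ 14.2 days.

14.2 days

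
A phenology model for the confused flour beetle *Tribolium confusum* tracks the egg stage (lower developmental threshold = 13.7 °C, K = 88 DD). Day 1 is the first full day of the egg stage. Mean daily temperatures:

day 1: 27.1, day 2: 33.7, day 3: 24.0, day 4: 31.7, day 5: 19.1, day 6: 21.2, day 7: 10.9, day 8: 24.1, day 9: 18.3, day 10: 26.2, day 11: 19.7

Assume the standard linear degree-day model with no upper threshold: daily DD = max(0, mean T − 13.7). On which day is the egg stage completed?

Daily DD above 13.7 °C: 13.4, 20.0, 10.3, 18.0, 5.4, 7.5, 0.0, 10.4, 4.6, 12.5, 6.0.
Cumulative: 13.4, 33.4, 43.7, 61.7, 67.1, 74.6, 74.6, 85.0, 89.6, 102.1, 108.1.
The total first reaches 88 DD on day 9.

day 9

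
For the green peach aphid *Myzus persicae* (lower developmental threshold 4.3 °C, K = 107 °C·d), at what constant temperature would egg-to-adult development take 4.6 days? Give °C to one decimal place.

27.6 °C

Required daily accumulation = 107 / 4.6 = 23.261 DD/day.
T = T_base + 23.261 = 4.3 + 23.261 = 27.561 ≈ 27.6 °C.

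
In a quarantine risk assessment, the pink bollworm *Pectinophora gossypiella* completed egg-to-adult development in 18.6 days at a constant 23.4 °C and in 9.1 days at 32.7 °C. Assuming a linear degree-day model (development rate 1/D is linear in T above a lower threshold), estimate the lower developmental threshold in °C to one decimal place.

14.5 °C

Equal thermal constants: D₁(T₁ − T_b) = D₂(T₂ − T_b).
18.6·(23.4 − T_b) = 9.1·(32.7 − T_b)
T_b = (18.6·23.4 − 9.1·32.7) / (18.6 − 9.1) = 137.67 / 9.5 = 14.492 °C ≈ 14.5 °C.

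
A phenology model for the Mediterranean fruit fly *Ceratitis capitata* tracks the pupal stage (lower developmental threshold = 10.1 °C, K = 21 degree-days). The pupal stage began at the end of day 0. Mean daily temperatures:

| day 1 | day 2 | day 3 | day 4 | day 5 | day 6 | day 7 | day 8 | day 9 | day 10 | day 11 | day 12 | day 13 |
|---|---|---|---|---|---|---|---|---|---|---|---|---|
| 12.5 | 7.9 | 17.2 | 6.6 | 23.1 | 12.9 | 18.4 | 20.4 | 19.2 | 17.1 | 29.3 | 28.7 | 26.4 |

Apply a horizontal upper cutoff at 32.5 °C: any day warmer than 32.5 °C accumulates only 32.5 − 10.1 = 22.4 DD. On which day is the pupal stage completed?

day 5

Daily DD above 10.1 °C (capped at 22.4): 2.4, 0.0, 7.1, 0.0, 13.0, 2.8, 8.3, 10.3, 9.1, 7.0, 19.2, 18.6, 16.3.
Cumulative: 2.4, 2.4, 9.5, 9.5, 22.5, 25.3, 33.6, 43.9, 53.0, 60.0, 79.2, 97.8, 114.1.
The total first reaches 21 DD on day 5.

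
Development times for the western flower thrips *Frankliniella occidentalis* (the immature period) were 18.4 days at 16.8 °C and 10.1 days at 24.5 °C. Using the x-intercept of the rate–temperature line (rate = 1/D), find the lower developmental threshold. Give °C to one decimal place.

Linear rate model ⇒ the product D·(T − T_b) is constant across temperatures.
18.4·(16.8 − T_b) = 10.1·(24.5 − T_b)
T_b = (18.4·16.8 − 10.1·24.5) / (18.4 − 10.1) = 61.67 / 8.3 = 7.430 °C ≈ 7.4 °C.

7.4 °C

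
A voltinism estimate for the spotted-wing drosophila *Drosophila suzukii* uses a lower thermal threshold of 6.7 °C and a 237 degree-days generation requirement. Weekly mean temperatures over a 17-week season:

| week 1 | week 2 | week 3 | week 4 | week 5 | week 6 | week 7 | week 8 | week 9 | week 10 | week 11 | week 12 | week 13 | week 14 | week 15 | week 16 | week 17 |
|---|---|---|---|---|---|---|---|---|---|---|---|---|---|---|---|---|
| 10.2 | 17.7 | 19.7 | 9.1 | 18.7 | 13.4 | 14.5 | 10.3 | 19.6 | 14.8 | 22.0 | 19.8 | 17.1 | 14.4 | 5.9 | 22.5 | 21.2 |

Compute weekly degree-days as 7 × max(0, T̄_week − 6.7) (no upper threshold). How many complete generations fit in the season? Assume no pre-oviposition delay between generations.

Weekly DD (7 × max(0, T̄ − 6.7)): 24.5, 77.0, 91.0, 16.8, 84.0, 46.9, 54.6, 25.2, 90.3, 56.7, 107.1, 91.7, 72.8, 53.9, 0.0, 110.6, 101.5.
Season total = 1104.6 DD.
Complete generations = ⌊1104.6 / 237⌋ = 4.

4 generations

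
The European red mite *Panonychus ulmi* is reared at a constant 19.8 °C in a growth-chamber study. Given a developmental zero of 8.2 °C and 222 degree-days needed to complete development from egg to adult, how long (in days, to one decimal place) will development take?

19.1 days

Daily accumulation = 19.8 − 8.2 = 11.6 DD/day.
Duration = 222 / 11.6 = 19.138 ≈ 19.1 days.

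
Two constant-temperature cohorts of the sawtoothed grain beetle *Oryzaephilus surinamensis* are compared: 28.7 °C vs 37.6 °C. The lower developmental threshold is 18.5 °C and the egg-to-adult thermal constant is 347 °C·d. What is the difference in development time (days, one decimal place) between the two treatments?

15.9 days

At 28.7 °C: 347 / (28.7 − 18.5) = 347 / 10.2 = 34.020 d.
At 37.6 °C: 347 / (37.6 − 18.5) = 347 / 19.1 = 18.168 d.
Difference = |34.020 − 18.168| = 15.852 ≈ 15.9 days.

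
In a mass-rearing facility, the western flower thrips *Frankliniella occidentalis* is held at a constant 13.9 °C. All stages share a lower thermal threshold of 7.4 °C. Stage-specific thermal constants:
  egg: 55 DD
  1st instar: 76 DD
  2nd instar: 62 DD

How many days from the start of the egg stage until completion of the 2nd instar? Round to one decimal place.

Daily accumulation at 13.9 °C = 13.9 − 7.4 = 6.5 DD/day.
Total K = 55 + 76 + 62 = 193 DD.
Total duration = 193 / 6.5 = 29.692 ≈ 29.7 days.

29.7 days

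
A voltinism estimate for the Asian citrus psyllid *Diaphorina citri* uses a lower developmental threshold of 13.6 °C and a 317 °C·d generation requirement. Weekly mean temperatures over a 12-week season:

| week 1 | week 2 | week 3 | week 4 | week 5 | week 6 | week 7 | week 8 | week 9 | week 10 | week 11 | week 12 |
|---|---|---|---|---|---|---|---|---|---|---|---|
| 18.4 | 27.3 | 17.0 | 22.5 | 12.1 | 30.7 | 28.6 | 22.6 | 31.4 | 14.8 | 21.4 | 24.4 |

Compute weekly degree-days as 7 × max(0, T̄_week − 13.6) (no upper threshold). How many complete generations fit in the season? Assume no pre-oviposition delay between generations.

Weekly DD (7 × max(0, T̄ − 13.6)): 33.6, 95.9, 23.8, 62.3, 0.0, 119.7, 105.0, 63.0, 124.6, 8.4, 54.6, 75.6.
Season total = 766.5 DD.
Complete generations = ⌊766.5 / 317⌋ = 2.

2 generations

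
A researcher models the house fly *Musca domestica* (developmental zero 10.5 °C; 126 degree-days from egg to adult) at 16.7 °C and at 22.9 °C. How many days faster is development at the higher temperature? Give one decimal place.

10.2 days

At 16.7 °C: 126 / (16.7 − 10.5) = 126 / 6.2 = 20.323 d.
At 22.9 °C: 126 / (22.9 − 10.5) = 126 / 12.4 = 10.161 d.
Difference = |20.323 − 10.161| = 10.161 ≈ 10.2 days.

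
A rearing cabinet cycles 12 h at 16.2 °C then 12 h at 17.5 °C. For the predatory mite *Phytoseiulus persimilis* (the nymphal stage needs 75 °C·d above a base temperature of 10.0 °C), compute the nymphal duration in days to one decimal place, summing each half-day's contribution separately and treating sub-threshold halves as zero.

Day half: max(0, 16.2 − 10.0) × 0.5 = 6.2 × 0.5 = 3.10 DD.
Night half: max(0, 17.5 − 10.0) × 0.5 = 7.5 × 0.5 = 3.75 DD.
Per 24 h: 6.85 DD/day.
Duration = 75 / 6.85 = 10.949 ≈ 10.9 days.

10.9 days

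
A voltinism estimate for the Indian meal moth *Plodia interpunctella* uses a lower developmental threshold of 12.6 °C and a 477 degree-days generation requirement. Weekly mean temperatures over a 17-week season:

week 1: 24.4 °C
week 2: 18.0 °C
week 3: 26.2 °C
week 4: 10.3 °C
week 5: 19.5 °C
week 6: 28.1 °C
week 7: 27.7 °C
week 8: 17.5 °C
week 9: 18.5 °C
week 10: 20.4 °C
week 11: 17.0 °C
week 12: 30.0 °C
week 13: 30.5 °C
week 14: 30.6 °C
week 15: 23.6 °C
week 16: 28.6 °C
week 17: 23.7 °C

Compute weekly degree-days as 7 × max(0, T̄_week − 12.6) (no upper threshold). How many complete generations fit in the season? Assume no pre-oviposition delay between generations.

Weekly DD (7 × max(0, T̄ − 12.6)): 82.6, 37.8, 95.2, 0.0, 48.3, 108.5, 105.7, 34.3, 41.3, 54.6, 30.8, 121.8, 125.3, 126.0, 77.0, 112.0, 77.7.
Season total = 1278.9 DD.
Complete generations = ⌊1278.9 / 477⌋ = 2.

2 generations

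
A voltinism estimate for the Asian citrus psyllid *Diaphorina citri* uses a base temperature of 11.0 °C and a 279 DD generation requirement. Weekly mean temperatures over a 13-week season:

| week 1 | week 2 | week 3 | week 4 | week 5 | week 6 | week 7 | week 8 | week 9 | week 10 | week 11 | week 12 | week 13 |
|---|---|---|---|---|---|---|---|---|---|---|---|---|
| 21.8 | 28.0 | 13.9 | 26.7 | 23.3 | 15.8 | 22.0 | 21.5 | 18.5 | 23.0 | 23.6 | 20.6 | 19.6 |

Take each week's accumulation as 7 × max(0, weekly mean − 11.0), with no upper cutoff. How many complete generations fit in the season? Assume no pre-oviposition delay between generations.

3 generations

Weekly DD (7 × max(0, T̄ − 11.0)): 75.6, 119.0, 20.3, 109.9, 86.1, 33.6, 77.0, 73.5, 52.5, 84.0, 88.2, 67.2, 60.2.
Season total = 947.1 DD.
Complete generations = ⌊947.1 / 279⌋ = 3.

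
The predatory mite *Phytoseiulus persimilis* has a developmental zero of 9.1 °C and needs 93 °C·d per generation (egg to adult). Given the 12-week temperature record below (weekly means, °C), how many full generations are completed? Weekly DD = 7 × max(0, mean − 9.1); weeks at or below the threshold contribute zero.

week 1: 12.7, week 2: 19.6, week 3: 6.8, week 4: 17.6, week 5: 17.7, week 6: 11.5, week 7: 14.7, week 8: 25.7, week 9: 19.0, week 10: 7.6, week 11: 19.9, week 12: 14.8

6 generations

Weekly DD (7 × max(0, T̄ − 9.1)): 25.2, 73.5, 0.0, 59.5, 60.2, 16.8, 39.2, 116.2, 69.3, 0.0, 75.6, 39.9.
Season total = 575.4 DD.
Complete generations = ⌊575.4 / 93⌋ = 6.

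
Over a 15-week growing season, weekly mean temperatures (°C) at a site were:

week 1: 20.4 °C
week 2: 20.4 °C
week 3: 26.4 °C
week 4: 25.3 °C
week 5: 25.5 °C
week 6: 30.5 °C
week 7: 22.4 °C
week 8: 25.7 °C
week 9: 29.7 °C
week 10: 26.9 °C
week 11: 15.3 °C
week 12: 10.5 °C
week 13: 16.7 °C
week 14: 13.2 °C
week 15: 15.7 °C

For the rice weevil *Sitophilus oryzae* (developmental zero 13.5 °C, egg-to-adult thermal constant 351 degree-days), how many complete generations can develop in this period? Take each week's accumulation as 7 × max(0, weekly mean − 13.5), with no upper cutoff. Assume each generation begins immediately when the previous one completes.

Weekly DD (7 × max(0, T̄ − 13.5)): 48.3, 48.3, 90.3, 82.6, 84.0, 119.0, 62.3, 85.4, 113.4, 93.8, 12.6, 0.0, 22.4, 0.0, 15.4.
Season total = 877.8 DD.
Complete generations = ⌊877.8 / 351⌋ = 2.

2 generations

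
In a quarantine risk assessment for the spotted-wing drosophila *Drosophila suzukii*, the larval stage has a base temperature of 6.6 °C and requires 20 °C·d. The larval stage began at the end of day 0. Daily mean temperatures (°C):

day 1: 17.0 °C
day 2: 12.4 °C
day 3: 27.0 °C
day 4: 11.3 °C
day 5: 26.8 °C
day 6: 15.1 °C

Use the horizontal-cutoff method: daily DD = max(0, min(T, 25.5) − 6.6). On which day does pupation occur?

Daily DD above 6.6 °C (capped at 18.9): 10.4, 5.8, 18.9, 4.7, 18.9, 8.5.
Cumulative: 10.4, 16.2, 35.1, 39.8, 58.7, 67.2.
The total first reaches 20 DD on day 3.

day 3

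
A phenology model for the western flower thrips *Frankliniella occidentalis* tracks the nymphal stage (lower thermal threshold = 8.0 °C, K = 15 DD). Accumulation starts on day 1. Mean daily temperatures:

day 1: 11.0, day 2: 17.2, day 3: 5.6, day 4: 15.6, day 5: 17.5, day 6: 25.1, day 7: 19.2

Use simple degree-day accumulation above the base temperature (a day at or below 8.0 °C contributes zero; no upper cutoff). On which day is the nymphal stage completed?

Daily DD above 8.0 °C: 3.0, 9.2, 0.0, 7.6, 9.5, 17.1, 11.2.
Cumulative: 3.0, 12.2, 12.2, 19.8, 29.3, 46.4, 57.6.
The total first reaches 15 DD on day 4.

day 4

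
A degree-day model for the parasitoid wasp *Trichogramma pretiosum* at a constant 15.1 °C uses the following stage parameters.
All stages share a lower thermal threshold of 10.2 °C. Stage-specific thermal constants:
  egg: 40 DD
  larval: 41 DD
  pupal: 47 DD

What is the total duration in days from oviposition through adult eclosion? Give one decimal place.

Daily accumulation at 15.1 °C = 15.1 − 10.2 = 4.9 DD/day.
Total K = 40 + 41 + 47 = 128 DD.
Total duration = 128 / 4.9 = 26.122 ≈ 26.1 days.

26.1 days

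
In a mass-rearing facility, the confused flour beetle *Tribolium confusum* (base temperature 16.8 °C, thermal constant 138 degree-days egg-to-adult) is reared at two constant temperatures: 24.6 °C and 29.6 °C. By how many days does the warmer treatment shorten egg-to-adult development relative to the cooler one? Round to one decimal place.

6.9 days

At 24.6 °C: 138 / (24.6 − 16.8) = 138 / 7.8 = 17.692 d.
At 29.6 °C: 138 / (29.6 − 16.8) = 138 / 12.8 = 10.781 d.
Difference = |17.692 − 10.781| = 6.911 ≈ 6.9 days.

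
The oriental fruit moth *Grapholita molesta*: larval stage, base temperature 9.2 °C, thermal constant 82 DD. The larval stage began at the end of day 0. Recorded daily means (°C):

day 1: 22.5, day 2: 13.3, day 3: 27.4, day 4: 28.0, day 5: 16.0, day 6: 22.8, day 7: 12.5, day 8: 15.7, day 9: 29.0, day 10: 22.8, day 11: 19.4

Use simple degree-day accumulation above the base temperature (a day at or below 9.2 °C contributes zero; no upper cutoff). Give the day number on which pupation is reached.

Daily DD above 9.2 °C: 13.3, 4.1, 18.2, 18.8, 6.8, 13.6, 3.3, 6.5, 19.8, 13.6, 10.2.
Cumulative: 13.3, 17.4, 35.6, 54.4, 61.2, 74.8, 78.1, 84.6, 104.4, 118.0, 128.2.
The total first reaches 82 DD on day 8.

day 8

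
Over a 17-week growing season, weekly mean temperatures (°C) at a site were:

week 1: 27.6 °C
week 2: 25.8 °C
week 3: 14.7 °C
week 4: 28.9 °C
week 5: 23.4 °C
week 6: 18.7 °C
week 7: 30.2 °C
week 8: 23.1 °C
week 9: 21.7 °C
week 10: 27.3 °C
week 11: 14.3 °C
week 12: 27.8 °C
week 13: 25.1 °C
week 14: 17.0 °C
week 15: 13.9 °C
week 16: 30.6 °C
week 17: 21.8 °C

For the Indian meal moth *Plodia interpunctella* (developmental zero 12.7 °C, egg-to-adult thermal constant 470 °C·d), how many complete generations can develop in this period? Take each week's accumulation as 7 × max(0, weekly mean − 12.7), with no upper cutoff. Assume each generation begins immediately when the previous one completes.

Weekly DD (7 × max(0, T̄ − 12.7)): 104.3, 91.7, 14.0, 113.4, 74.9, 42.0, 122.5, 72.8, 63.0, 102.2, 11.2, 105.7, 86.8, 30.1, 8.4, 125.3, 63.7.
Season total = 1232.0 DD.
Complete generations = ⌊1232.0 / 470⌋ = 2.

2 generations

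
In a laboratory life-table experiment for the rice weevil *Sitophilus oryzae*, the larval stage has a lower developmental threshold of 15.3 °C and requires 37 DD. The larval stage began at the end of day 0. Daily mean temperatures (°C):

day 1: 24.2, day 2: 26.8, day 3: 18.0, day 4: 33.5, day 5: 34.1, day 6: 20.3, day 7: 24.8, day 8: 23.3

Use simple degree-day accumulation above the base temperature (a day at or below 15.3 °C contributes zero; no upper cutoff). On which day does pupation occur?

day 4

Daily DD above 15.3 °C: 8.9, 11.5, 2.7, 18.2, 18.8, 5.0, 9.5, 8.0.
Cumulative: 8.9, 20.4, 23.1, 41.3, 60.1, 65.1, 74.6, 82.6.
The total first reaches 37 DD on day 4.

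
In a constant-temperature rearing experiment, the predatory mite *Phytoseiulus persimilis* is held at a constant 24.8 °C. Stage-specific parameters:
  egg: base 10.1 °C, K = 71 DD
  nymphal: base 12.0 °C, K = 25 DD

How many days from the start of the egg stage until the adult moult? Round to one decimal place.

6.8 days

egg: 71 / (24.8 − 10.1) = 71 / 14.7 = 4.830 d.
nymphal: 25 / (24.8 − 12.0) = 25 / 12.8 = 1.953 d.
Sum = 6.783 ≈ 6.8 days.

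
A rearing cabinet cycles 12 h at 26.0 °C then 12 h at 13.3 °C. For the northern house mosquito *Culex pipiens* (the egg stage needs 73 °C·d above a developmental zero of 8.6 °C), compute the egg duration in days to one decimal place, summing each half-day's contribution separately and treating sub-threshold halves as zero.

Day half: max(0, 26.0 − 8.6) × 0.5 = 17.4 × 0.5 = 8.70 DD.
Night half: max(0, 13.3 − 8.6) × 0.5 = 4.7 × 0.5 = 2.35 DD.
Per 24 h: 11.05 DD/day.
Duration = 73 / 11.05 = 6.606 ≈ 6.6 days.

6.6 days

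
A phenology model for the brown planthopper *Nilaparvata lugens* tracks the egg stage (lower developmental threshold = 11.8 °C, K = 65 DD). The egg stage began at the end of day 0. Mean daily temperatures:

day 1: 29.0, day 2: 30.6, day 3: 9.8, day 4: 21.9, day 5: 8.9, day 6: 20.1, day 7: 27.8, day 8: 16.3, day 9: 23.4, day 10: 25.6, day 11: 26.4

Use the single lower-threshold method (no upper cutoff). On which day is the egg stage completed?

day 7

Daily DD above 11.8 °C: 17.2, 18.8, 0.0, 10.1, 0.0, 8.3, 16.0, 4.5, 11.6, 13.8, 14.6.
Cumulative: 17.2, 36.0, 36.0, 46.1, 46.1, 54.4, 70.4, 74.9, 86.5, 100.3, 114.9.
The total first reaches 65 DD on day 7.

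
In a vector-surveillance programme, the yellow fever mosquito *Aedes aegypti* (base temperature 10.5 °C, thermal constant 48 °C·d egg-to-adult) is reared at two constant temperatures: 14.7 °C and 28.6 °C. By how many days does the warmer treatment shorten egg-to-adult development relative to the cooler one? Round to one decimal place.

8.8 days

At 14.7 °C: 48 / (14.7 − 10.5) = 48 / 4.2 = 11.429 d.
At 28.6 °C: 48 / (28.6 − 10.5) = 48 / 18.1 = 2.652 d.
Difference = |11.429 − 2.652| = 8.777 ≈ 8.8 days.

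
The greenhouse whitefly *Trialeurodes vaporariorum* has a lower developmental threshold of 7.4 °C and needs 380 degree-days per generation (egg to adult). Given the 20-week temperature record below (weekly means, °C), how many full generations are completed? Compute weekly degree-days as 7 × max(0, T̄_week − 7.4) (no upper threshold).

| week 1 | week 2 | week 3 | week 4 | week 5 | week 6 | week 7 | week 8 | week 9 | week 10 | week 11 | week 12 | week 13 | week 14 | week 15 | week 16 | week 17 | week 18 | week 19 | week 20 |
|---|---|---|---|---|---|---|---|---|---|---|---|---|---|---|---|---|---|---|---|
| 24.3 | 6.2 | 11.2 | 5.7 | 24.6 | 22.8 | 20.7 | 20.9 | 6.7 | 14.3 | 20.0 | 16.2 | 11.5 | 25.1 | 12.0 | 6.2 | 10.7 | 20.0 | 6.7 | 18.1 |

Weekly DD (7 × max(0, T̄ − 7.4)): 118.3, 0.0, 26.6, 0.0, 120.4, 107.8, 93.1, 94.5, 0.0, 48.3, 88.2, 61.6, 28.7, 123.9, 32.2, 0.0, 23.1, 88.2, 0.0, 74.9.
Season total = 1129.8 DD.
Complete generations = ⌊1129.8 / 380⌋ = 2.

2 generations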